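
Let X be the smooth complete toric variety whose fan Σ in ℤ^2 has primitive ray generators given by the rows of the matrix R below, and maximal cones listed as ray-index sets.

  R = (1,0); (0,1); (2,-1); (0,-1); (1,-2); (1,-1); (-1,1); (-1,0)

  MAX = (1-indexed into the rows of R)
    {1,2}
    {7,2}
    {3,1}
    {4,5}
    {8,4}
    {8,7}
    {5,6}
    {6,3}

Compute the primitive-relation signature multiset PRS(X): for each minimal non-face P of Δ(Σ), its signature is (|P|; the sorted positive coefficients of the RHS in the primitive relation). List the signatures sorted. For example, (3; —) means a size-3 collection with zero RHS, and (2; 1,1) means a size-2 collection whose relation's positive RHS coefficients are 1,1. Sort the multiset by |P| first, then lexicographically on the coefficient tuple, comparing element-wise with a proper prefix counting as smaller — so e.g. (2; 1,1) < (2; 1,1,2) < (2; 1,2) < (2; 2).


Minimal non-faces — 20 found among 8 rays, 8 max cones:

  {1,8}:  v_{1} + v_{8} = 0  ⇒ sig = (2; —)
  {2,4}:  v_{2} + v_{4} = 0  ⇒ sig = (2; —)
  {6,7}:  v_{6} + v_{7} = 0  ⇒ sig = (2; —)
  {1,4}:  v_{1} + v_{4} = v_{6}  ⇒ sig = (2; 1)
  {1,6}:  v_{1} + v_{6} = v_{3}  ⇒ sig = (2; 1)
  {1,7}:  v_{1} + v_{7} = v_{2}  ⇒ sig = (2; 1)
  {2,5}:  v_{2} + v_{5} = v_{6}  ⇒ sig = (2; 1)
  {2,6}:  v_{2} + v_{6} = v_{1}  ⇒ sig = (2; 1)
  {2,8}:  v_{2} + v_{8} = v_{7}  ⇒ sig = (2; 1)
  {3,7}:  v_{3} + v_{7} = v_{1}  ⇒ sig = (2; 1)
  {3,8}:  v_{3} + v_{8} = v_{6}  ⇒ sig = (2; 1)
  {4,6}:  v_{4} + v_{6} = v_{5}  ⇒ sig = (2; 1)
  {4,7}:  v_{4} + v_{7} = v_{8}  ⇒ sig = (2; 1)
  {5,7}:  v_{5} + v_{7} = v_{4}  ⇒ sig = (2; 1)
  {6,8}:  v_{6} + v_{8} = v_{4}  ⇒ sig = (2; 1)
  {1,5}:  v_{1} + v_{5} = 2·v_{6}  ⇒ sig = (2; 2)
  {2,3}:  v_{2} + v_{3} = 2·v_{1}  ⇒ sig = (2; 2)
  {3,4}:  v_{3} + v_{4} = 2·v_{6}  ⇒ sig = (2; 2)
  {5,8}:  v_{5} + v_{8} = 2·v_{4}  ⇒ sig = (2; 2)
  {3,5}:  v_{3} + v_{5} = 3·v_{6}  ⇒ sig = (2; 3)

Sorted signature multiset PRS(X):
    |P|=2: 20 collections, coeffs (), (), (), (1), (1), (1), (1), (1), (1), (1), (1), (1), (1), (1), (1), (2), (2), (2), (2), (3)


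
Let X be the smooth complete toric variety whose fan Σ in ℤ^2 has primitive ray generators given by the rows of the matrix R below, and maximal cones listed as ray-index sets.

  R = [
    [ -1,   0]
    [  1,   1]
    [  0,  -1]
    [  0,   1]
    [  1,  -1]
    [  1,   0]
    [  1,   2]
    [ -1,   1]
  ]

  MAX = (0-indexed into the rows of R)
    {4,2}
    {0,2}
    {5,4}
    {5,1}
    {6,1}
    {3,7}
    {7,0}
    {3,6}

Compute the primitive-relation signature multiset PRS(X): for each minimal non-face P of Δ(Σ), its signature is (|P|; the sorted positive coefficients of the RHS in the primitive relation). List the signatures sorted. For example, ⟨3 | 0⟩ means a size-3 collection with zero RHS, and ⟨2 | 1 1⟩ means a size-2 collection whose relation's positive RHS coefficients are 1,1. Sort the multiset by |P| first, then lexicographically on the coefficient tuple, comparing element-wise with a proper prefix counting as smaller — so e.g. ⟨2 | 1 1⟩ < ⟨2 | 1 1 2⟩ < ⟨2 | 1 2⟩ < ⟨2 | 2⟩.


Σ has 20 primitive collections:

  • {0,5}:  v_{0} + v_{5} = 0  so sig = ⟨2 | 0⟩
  • {2,3}:  v_{2} + v_{3} = 0  so sig = ⟨2 | 0⟩
  • {4,7}:  v_{4} + v_{7} = 0  so sig = ⟨2 | 0⟩
  • {0,1}:  v_{0} + v_{1} = v_{3}  so sig = ⟨2 | 1⟩
  • {0,3}:  v_{0} + v_{3} = v_{7}  so sig = ⟨2 | 1⟩
  • {0,4}:  v_{0} + v_{4} = v_{2}  so sig = ⟨2 | 1⟩
  • {1,2}:  v_{1} + v_{2} = v_{5}  so sig = ⟨2 | 1⟩
  • {1,3}:  v_{1} + v_{3} = v_{6}  so sig = ⟨2 | 1⟩
  • {2,5}:  v_{2} + v_{5} = v_{4}  so sig = ⟨2 | 1⟩
  • {2,6}:  v_{2} + v_{6} = v_{1}  so sig = ⟨2 | 1⟩
  • {2,7}:  v_{2} + v_{7} = v_{0}  so sig = ⟨2 | 1⟩
  • {3,4}:  v_{3} + v_{4} = v_{5}  so sig = ⟨2 | 1⟩
  • {3,5}:  v_{3} + v_{5} = v_{1}  so sig = ⟨2 | 1⟩
  • {5,7}:  v_{5} + v_{7} = v_{3}  so sig = ⟨2 | 1⟩
  • {4,6}:  v_{4} + v_{6} = v_{1} + v_{5}  so sig = ⟨2 | 1 1⟩
  • {0,6}:  v_{0} + v_{6} = 2·v_{3}  so sig = ⟨2 | 2⟩
  • {1,4}:  v_{1} + v_{4} = 2·v_{5}  so sig = ⟨2 | 2⟩
  • {1,7}:  v_{1} + v_{7} = 2·v_{3}  so sig = ⟨2 | 2⟩
  • {5,6}:  v_{5} + v_{6} = 2·v_{1}  so sig = ⟨2 | 2⟩
  • {6,7}:  v_{6} + v_{7} = 3·v_{3}  so sig = ⟨2 | 3⟩

Signatures (|P|; sorted positive RHS coefficients), sorted:
{ ⟨2 | 0⟩ ×3,  ⟨2 | 1⟩ ×11,  ⟨2 | 1 1⟩,  ⟨2 | 2⟩ ×4,  ⟨2 | 3⟩ }


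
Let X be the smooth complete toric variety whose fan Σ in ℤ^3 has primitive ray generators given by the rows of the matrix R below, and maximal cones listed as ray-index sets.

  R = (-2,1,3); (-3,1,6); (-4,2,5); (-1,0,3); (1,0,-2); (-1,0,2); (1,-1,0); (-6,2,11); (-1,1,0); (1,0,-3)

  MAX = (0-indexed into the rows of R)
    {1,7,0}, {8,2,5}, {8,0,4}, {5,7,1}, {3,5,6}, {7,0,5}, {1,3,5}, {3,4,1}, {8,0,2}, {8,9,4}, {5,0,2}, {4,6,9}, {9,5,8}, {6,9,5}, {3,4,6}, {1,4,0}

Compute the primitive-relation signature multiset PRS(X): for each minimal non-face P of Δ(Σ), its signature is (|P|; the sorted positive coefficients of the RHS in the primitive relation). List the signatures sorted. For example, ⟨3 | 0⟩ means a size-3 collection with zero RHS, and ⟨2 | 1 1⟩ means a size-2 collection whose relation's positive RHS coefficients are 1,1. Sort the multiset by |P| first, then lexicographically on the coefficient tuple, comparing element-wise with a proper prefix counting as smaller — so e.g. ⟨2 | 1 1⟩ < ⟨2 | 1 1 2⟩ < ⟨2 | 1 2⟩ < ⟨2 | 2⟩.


|primitive collections| = 23. Relations:

  P = {3,9}:  v_{3} + v_{9} = 0  so sig = ⟨2 | 0⟩
  P = {4,5}:  v_{4} + v_{5} = 0  so sig = ⟨2 | 0⟩
  P = {6,8}:  v_{6} + v_{8} = 0  so sig = ⟨2 | 0⟩
  P = {0,3}:  v_{0} + v_{3} = v_{1}  so sig = ⟨2 | 1⟩
  P = {0,6}:  v_{0} + v_{6} = v_{3}  so sig = ⟨2 | 1⟩
  P = {0,9}:  v_{0} + v_{9} = v_{8}  so sig = ⟨2 | 1⟩
  P = {1,9}:  v_{1} + v_{9} = v_{0}  so sig = ⟨2 | 1⟩
  P = {3,8}:  v_{3} + v_{8} = v_{0}  so sig = ⟨2 | 1⟩
  P = {2,4}:  v_{2} + v_{4} = v_{0} + v_{8}  so sig = ⟨2 | 1 1⟩
  P = {2,6}:  v_{2} + v_{6} = v_{0} + v_{5}  so sig = ⟨2 | 1 1⟩
  P = {4,7}:  v_{4} + v_{7} = v_{0} + v_{1}  so sig = ⟨2 | 1 1⟩
  P = {6,7}:  v_{6} + v_{7} = v_{1} + v_{3} + v_{5}  so sig = ⟨2 | 1 1 1⟩
  P = {2,3}:  v_{2} + v_{3} = 2·v_{0} + v_{5}  so sig = ⟨2 | 1 2⟩
  P = {2,9}:  v_{2} + v_{9} = v_{5} + 2·v_{8}  so sig = ⟨2 | 1 2⟩
  P = {3,7}:  v_{3} + v_{7} = 2·v_{1} + v_{5}  so sig = ⟨2 | 1 2⟩
  P = {7,9}:  v_{7} + v_{9} = 2·v_{0} + v_{5}  so sig = ⟨2 | 1 2⟩
  P = {1,2}:  v_{1} + v_{2} = 3·v_{0} + v_{5}  so sig = ⟨2 | 1 3⟩
  P = {7,8}:  v_{7} + v_{8} = 3·v_{0} + v_{5}  so sig = ⟨2 | 1 3⟩
  P = {1,6}:  v_{1} + v_{6} = 2·v_{3}  so sig = ⟨2 | 2⟩
  P = {1,8}:  v_{1} + v_{8} = 2·v_{0}  so sig = ⟨2 | 2⟩
  P = {2,7}:  v_{2} + v_{7} = 4·v_{0} + 2·v_{5}  so sig = ⟨2 | 2 4⟩
  P = {0,1,5}:  v_{0} + v_{1} + v_{5} = v_{7}  so sig = ⟨3 | 1⟩
  P = {0,5,8}:  v_{0} + v_{5} + v_{8} = v_{2}  so sig = ⟨3 | 1⟩

so the primitive-relation signature multiset is
    |P|=2: 21 collections, coeffs (), (), (), (1), (1), (1), (1), (1), (1,1), (1,1), (1,1), (1,1,1), (1,2), (1,2), (1,2), (1,2), (1,3), (1,3), (2), (2), (2,4)
    |P|=3: 2 collections, coeffs (1), (1)


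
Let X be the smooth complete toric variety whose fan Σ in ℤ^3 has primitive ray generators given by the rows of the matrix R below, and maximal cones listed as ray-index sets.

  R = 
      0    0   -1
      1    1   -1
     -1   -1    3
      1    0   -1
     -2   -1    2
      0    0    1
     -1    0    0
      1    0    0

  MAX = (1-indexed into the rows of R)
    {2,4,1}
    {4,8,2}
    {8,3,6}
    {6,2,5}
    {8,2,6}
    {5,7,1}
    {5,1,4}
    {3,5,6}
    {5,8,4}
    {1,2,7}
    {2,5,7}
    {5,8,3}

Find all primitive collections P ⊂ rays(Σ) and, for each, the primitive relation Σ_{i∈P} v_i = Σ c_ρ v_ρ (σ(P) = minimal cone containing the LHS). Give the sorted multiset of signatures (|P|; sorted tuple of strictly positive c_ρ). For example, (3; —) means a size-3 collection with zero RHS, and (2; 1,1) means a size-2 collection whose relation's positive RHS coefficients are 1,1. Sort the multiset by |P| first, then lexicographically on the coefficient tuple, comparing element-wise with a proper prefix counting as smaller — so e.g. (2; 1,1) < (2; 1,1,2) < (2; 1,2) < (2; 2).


Primitive collections (14):

  P={1,6}:  v_{1} + v_{6} = 0  →  sig = (2; —)
  P={7,8}:  v_{7} + v_{8} = 0  →  sig = (2; —)
  P={1,8}:  v_{1} + v_{8} = v_{4}  →  sig = (2; 1)
  P={4,6}:  v_{4} + v_{6} = v_{8}  →  sig = (2; 1)
  P={4,7}:  v_{4} + v_{7} = v_{1}  →  sig = (2; 1)
  P={1,3}:  v_{1} + v_{3} = v_{5} + v_{8}  →  sig = (2; 1,1)
  P={3,7}:  v_{3} + v_{7} = v_{5} + v_{6}  →  sig = (2; 1,1)
  P={6,7}:  v_{6} + v_{7} = v_{2} + v_{5}  →  sig = (2; 1,1)
  P={3,4}:  v_{3} + v_{4} = v_{5} + 2·v_{8}  →  sig = (2; 1,2)
  P={2,3}:  v_{2} + v_{3} = 2·v_{6}  →  sig = (2; 2)
  P={2,4,5}:  v_{2} + v_{4} + v_{5} = 0  →  sig = (3; —)
  P={1,2,5}:  v_{1} + v_{2} + v_{5} = v_{7}  →  sig = (3; 1)
  P={2,5,8}:  v_{2} + v_{5} + v_{8} = v_{6}  →  sig = (3; 1)
  P={5,6,8}:  v_{5} + v_{6} + v_{8} = v_{3}  →  sig = (3; 1)

Signatures (|P|; sorted positive RHS coefficients), sorted:
{ (2; —) ×2,  (2; 1) ×3,  (2; 1,1) ×3,  (2; 1,2),  (2; 2),  (3; —),  (3; 1) ×3 }


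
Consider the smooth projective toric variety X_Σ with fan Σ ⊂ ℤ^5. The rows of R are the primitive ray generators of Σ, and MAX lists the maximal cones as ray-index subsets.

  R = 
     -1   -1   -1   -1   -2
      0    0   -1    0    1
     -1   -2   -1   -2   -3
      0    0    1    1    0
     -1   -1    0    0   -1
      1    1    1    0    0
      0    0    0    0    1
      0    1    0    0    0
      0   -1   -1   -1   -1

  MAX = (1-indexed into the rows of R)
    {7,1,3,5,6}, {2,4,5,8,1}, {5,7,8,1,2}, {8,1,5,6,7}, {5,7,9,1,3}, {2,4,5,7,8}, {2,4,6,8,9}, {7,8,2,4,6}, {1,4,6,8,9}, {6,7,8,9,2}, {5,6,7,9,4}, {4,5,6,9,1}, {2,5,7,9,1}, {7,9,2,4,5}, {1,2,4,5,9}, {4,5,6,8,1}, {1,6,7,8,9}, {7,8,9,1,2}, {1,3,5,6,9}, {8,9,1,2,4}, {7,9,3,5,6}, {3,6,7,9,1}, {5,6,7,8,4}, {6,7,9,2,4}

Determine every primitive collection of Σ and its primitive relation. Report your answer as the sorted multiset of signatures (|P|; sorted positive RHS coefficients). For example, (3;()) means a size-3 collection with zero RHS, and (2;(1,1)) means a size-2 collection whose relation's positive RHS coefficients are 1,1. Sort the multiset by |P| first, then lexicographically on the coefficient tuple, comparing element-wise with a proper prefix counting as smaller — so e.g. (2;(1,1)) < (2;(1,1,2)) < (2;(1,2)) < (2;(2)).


9 collections generate NE(X_Σ); each relation:

  P={2,3}:  v_{2} + v_{3} = v_{1} + v_{7} + v_{9}  so sig = (2;(1,1,1))
  P={3,4}:  v_{3} + v_{4} = 2·v_{5} + v_{6} + v_{9}  so sig = (2;(1,1,2))
  P={3,8}:  v_{3} + v_{8} = 2·v_{1} + v_{6} + v_{7}  so sig = (2;(1,1,2))
  P={2,5,6}:  v_{2} + v_{5} + v_{6} = 0  so sig = (3;())
  P={1,4,7}:  v_{1} + v_{4} + v_{7} = v_{5}  so sig = (3;(1))
  P={5,8,9}:  v_{5} + v_{8} + v_{9} = v_{1}  so sig = (3;(1))
  P={1,2,6}:  v_{1} + v_{2} + v_{6} = v_{8} + v_{9}  so sig = (3;(1,1))
  P={4,7,8,9}:  v_{4} + v_{7} + v_{8} + v_{9} = 0  so sig = (4;())
  P={1,5,6,7,9}:  v_{1} + v_{5} + v_{6} + v_{7} + v_{9} = v_{3}  so sig = (5;(1))

Signatures (|P|; sorted positive RHS coefficients), sorted:
[(2;(1,1,1)), (2;(1,1,2)), (2;(1,1,2)), (3;()), (3;(1)), (3;(1)), (3;(1,1)), (4;()), (5;(1))]


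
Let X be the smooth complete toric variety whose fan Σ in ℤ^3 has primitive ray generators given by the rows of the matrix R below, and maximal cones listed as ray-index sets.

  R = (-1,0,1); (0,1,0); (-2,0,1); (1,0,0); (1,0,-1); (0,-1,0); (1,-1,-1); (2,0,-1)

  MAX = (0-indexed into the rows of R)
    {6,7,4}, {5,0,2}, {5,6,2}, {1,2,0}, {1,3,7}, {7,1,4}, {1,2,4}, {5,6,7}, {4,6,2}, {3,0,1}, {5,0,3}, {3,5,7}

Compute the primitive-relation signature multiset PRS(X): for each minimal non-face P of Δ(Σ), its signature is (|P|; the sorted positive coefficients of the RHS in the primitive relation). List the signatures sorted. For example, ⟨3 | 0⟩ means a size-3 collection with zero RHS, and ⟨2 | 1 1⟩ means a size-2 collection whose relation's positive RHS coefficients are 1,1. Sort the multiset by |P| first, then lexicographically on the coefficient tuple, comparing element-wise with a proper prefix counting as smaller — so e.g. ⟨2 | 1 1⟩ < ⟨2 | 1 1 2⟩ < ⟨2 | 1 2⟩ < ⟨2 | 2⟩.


Primitive collections (10):

  • {0,4}:  v_{0} + v_{4} = 0 — sig = ⟨2 | 0⟩
  • {1,5}:  v_{1} + v_{5} = 0 — sig = ⟨2 | 0⟩
  • {2,7}:  v_{2} + v_{7} = 0 — sig = ⟨2 | 0⟩
  • {0,6}:  v_{0} + v_{6} = v_{5} — sig = ⟨2 | 1⟩
  • {0,7}:  v_{0} + v_{7} = v_{3} — sig = ⟨2 | 1⟩
  • {1,6}:  v_{1} + v_{6} = v_{4} — sig = ⟨2 | 1⟩
  • {2,3}:  v_{2} + v_{3} = v_{0} — sig = ⟨2 | 1⟩
  • {3,4}:  v_{3} + v_{4} = v_{7} — sig = ⟨2 | 1⟩
  • {4,5}:  v_{4} + v_{5} = v_{6} — sig = ⟨2 | 1⟩
  • {3,6}:  v_{3} + v_{6} = v_{5} + v_{7} — sig = ⟨2 | 1 1⟩

so the primitive-relation signature multiset is
    |P|=2: 10 collections, coeffs (), (), (), (1), (1), (1), (1), (1), (1), (1,1)


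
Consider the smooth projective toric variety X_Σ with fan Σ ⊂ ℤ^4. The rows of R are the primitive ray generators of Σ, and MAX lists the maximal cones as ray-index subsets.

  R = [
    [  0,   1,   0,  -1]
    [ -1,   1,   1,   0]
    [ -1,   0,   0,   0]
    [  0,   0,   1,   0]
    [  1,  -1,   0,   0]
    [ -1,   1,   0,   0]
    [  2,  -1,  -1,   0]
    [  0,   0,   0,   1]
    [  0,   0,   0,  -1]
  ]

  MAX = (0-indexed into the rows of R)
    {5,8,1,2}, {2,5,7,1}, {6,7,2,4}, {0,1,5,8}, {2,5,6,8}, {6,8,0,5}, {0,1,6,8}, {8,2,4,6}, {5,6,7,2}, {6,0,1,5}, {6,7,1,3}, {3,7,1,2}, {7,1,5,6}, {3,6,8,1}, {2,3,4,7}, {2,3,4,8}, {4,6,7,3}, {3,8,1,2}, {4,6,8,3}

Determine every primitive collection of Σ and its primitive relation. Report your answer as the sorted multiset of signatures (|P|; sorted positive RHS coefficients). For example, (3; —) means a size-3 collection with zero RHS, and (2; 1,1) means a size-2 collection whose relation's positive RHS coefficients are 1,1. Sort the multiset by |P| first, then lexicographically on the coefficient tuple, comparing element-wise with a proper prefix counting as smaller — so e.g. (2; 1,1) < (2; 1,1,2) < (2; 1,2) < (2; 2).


Δ(Σ) — 9 vertices, 11 min non-faces:

  • {4,5}:  v_{4} + v_{5} = 0  ⟹  sig = (2; —)
  • {7,8}:  v_{7} + v_{8} = 0  ⟹  sig = (2; —)
  • {1,4}:  v_{1} + v_{4} = v_{3}  ⟹  sig = (2; 1)
  • {3,5}:  v_{3} + v_{5} = v_{1}  ⟹  sig = (2; 1)
  • {0,2}:  v_{0} + v_{2} = v_{5} + v_{8}  ⟹  sig = (2; 1,1)
  • {0,4}:  v_{0} + v_{4} = v_{1} + v_{6} + v_{8}  ⟹  sig = (2; 1,1,1)
  • {0,7}:  v_{0} + v_{7} = v_{1} + v_{5} + v_{6}  ⟹  sig = (2; 1,1,1)
  • {0,3}:  v_{0} + v_{3} = 2·v_{1} + v_{6} + v_{8}  ⟹  sig = (2; 1,1,2)
  • {1,2,6}:  v_{1} + v_{2} + v_{6} = 0  ⟹  sig = (3; —)
  • {2,3,6}:  v_{2} + v_{3} + v_{6} = v_{4}  ⟹  sig = (3; 1)
  • {1,5,6,8}:  v_{1} + v_{5} + v_{6} + v_{8} = v_{0}  ⟹  sig = (4; 1)

Hence PRS(X_Σ) =
{ (2; —) ×2,  (2; 1) ×2,  (2; 1,1),  (2; 1,1,1) ×2,  (2; 1,1,2),  (3; —),  (3; 1),  (4; 1) }


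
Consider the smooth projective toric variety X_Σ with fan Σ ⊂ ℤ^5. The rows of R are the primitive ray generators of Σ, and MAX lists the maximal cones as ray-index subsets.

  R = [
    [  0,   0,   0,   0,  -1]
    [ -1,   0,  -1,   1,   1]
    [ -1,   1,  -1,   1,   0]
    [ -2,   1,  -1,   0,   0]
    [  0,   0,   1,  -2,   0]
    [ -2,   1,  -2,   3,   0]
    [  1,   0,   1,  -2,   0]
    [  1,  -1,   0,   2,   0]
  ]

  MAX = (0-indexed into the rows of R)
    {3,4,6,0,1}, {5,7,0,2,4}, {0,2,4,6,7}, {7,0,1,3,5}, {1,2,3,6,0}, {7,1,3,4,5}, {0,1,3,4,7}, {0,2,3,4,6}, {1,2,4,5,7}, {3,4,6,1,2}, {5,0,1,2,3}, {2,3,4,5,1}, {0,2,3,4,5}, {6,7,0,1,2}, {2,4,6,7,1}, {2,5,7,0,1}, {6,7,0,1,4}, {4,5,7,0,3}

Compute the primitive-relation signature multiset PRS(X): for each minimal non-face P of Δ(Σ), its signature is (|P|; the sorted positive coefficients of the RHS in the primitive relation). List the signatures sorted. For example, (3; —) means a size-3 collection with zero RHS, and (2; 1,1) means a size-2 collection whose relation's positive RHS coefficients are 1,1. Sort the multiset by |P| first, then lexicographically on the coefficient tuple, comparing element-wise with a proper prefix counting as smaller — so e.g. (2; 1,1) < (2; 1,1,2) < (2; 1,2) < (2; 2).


5 minimal non-faces of Δ(Σ) (on 8 rays):

  P = {5,6}:  v_{5} + v_{6} = v_{2}  ⇒ sig = (2; 1)
  P = {3,6,7}:  v_{3} + v_{6} + v_{7} = 0  ⇒ sig = (3; —)
  P = {2,3,7}:  v_{2} + v_{3} + v_{7} = v_{5}  ⇒ sig = (3; 1)
  P = {0,1,2,4}:  v_{0} + v_{1} + v_{2} + v_{4} = v_{3}  ⇒ sig = (4; 1)
  P = {0,1,4,5}:  v_{0} + v_{1} + v_{4} + v_{5} = 2·v_{3} + v_{7}  ⇒ sig = (4; 1,2)

so the primitive-relation signature multiset is
[(2; 1), (3; —), (3; 1), (4; 1), (4; 1,2)]


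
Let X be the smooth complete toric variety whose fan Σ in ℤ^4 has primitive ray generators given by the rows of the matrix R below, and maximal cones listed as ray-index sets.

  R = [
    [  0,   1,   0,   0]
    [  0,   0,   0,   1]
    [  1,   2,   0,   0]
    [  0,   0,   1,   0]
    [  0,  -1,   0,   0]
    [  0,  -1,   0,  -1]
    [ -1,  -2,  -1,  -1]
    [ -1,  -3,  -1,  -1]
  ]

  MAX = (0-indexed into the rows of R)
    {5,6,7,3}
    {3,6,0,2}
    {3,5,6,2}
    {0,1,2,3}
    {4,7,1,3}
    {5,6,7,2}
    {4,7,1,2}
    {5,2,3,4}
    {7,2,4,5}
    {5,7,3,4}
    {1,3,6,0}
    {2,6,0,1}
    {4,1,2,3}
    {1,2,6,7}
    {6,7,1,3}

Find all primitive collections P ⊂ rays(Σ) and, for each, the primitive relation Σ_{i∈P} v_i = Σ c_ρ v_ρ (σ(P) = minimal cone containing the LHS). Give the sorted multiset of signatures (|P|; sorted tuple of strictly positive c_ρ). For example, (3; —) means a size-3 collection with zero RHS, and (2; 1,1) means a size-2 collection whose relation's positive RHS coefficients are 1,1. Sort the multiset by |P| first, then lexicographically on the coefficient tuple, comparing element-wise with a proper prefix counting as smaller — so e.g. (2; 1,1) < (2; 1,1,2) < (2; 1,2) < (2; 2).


7 collections generate NE(X_Σ); each relation:

  {0,4}:  v_{0} + v_{4} = 0  →  sig = (2; —)
  {0,7}:  v_{0} + v_{7} = v_{6}  →  sig = (2; 1)
  {1,5}:  v_{1} + v_{5} = v_{4}  →  sig = (2; 1)
  {4,6}:  v_{4} + v_{6} = v_{7}  →  sig = (2; 1)
  {0,5}:  v_{0} + v_{5} = v_{2} + v_{3} + v_{6}  →  sig = (2; 1,1,1)
  {2,3,7}:  v_{2} + v_{3} + v_{7} = v_{5}  →  sig = (3; 1)
  {1,2,3,6}:  v_{1} + v_{2} + v_{3} + v_{6} = 0  →  sig = (4; —)

Signatures (|P|; sorted positive RHS coefficients), sorted:
[(2; —), (2; 1), (2; 1), (2; 1), (2; 1,1,1), (3; 1), (4; —)]


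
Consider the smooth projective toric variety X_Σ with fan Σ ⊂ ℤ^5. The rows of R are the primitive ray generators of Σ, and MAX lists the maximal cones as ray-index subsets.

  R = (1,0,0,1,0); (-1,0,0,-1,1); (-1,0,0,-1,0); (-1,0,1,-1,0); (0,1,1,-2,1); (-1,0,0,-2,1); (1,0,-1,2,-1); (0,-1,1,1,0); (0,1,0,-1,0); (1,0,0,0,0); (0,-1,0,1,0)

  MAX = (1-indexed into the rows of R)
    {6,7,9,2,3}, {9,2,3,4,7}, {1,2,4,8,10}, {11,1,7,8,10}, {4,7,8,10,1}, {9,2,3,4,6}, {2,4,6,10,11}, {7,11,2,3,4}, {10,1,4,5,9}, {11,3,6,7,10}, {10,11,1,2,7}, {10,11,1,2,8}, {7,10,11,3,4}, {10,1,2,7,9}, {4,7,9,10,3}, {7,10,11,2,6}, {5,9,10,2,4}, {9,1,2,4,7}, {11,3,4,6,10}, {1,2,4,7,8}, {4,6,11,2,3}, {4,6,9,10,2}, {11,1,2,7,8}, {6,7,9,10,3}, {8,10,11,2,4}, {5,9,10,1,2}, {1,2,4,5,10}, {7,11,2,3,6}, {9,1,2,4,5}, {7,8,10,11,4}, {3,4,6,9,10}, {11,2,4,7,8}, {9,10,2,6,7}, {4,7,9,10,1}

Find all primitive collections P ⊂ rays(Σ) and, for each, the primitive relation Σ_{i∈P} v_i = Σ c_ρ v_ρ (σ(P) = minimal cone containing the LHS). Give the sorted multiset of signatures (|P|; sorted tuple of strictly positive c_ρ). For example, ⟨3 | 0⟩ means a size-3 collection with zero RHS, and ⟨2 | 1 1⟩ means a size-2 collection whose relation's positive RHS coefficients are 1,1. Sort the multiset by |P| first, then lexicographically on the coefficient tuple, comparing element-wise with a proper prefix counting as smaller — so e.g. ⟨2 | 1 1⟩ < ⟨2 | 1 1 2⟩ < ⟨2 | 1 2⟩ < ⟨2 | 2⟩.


Σ has 17 primitive collections:

  • {1,3}:  v_{1} + v_{3} = 0  ⟹  sig = ⟨2 | 0⟩
  • {9,11}:  v_{9} + v_{11} = 0  ⟹  sig = ⟨2 | 0⟩
  • {1,6}:  v_{1} + v_{6} = v_{2} + v_{10}  ⟹  sig = ⟨2 | 1 1⟩
  • {3,8}:  v_{3} + v_{8} = v_{4} + v_{11}  ⟹  sig = ⟨2 | 1 1⟩
  • {5,7}:  v_{5} + v_{7} = v_{1} + v_{9}  ⟹  sig = ⟨2 | 1 1⟩
  • {8,9}:  v_{8} + v_{9} = v_{1} + v_{4}  ⟹  sig = ⟨2 | 1 1⟩
  • {3,5}:  v_{3} + v_{5} = v_{2} + v_{4} + v_{9} + v_{10}  ⟹  sig = ⟨2 | 1 1 1 1⟩
  • {5,11}:  v_{5} + v_{11} = v_{1} + v_{2} + v_{4} + v_{10}  ⟹  sig = ⟨2 | 1 1 1 1⟩
  • {6,8}:  v_{6} + v_{8} = v_{2} + v_{4} + v_{10} + v_{11}  ⟹  sig = ⟨2 | 1 1 1 1⟩
  • {5,6}:  v_{5} + v_{6} = 2·v_{2} + v_{4} + v_{9} + 2·v_{10}  ⟹  sig = ⟨2 | 1 1 2 2⟩
  • {5,8}:  v_{5} + v_{8} = 2·v_{1} + v_{2} + 2·v_{4} + v_{10}  ⟹  sig = ⟨2 | 1 1 2 2⟩
  • {1,4,11}:  v_{1} + v_{4} + v_{11} = v_{8}  ⟹  sig = ⟨3 | 1⟩
  • {2,3,10}:  v_{2} + v_{3} + v_{10} = v_{6}  ⟹  sig = ⟨3 | 1⟩
  • {4,6,7}:  v_{4} + v_{6} + v_{7} = v_{3}  ⟹  sig = ⟨3 | 1⟩
  • {2,4,7,10}:  v_{2} + v_{4} + v_{7} + v_{10} = 0  ⟹  sig = ⟨4 | 0⟩
  • {2,7,8,10}:  v_{2} + v_{7} + v_{8} + v_{10} = v_{1} + v_{11}  ⟹  sig = ⟨4 | 1 1⟩
  • {1,2,4,9,10}:  v_{1} + v_{2} + v_{4} + v_{9} + v_{10} = v_{5}  ⟹  sig = ⟨5 | 1⟩

Sorted signature multiset PRS(X):
    ⟨2 | 0⟩
    ⟨2 | 0⟩
    ⟨2 | 1 1⟩
    ⟨2 | 1 1⟩
    ⟨2 | 1 1⟩
    ⟨2 | 1 1⟩
    ⟨2 | 1 1 1 1⟩
    ⟨2 | 1 1 1 1⟩
    ⟨2 | 1 1 1 1⟩
    ⟨2 | 1 1 2 2⟩
    ⟨2 | 1 1 2 2⟩
    ⟨3 | 1⟩
    ⟨3 | 1⟩
    ⟨3 | 1⟩
    ⟨4 | 0⟩
    ⟨4 | 1 1⟩
    ⟨5 | 1⟩


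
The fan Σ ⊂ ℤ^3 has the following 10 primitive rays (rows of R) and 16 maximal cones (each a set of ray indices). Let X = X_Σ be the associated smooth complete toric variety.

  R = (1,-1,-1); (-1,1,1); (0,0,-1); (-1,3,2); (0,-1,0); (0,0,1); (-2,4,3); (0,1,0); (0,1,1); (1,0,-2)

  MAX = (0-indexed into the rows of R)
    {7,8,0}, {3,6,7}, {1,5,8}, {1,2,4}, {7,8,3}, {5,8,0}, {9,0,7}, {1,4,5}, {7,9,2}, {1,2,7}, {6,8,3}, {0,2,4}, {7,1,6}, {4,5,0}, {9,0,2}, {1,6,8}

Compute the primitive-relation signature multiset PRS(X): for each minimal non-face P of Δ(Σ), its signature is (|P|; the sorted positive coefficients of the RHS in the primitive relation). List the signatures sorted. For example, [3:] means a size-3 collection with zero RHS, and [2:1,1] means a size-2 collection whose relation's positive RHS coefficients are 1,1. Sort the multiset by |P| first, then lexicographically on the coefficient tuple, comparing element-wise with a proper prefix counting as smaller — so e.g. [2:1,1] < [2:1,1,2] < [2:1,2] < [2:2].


Δ(Σ) — 10 vertices, 24 min non-faces:

  P={0,1}:  v_{0} + v_{1} = 0  →  sig = [2:]
  P={2,5}:  v_{2} + v_{5} = 0  →  sig = [2:]
  P={4,7}:  v_{4} + v_{7} = 0  →  sig = [2:]
  P={0,6}:  v_{0} + v_{6} = v_{3}  →  sig = [2:1]
  P={1,3}:  v_{1} + v_{3} = v_{6}  →  sig = [2:1]
  P={2,8}:  v_{2} + v_{8} = v_{7}  →  sig = [2:1]
  P={4,8}:  v_{4} + v_{8} = v_{5}  →  sig = [2:1]
  P={5,7}:  v_{5} + v_{7} = v_{8}  →  sig = [2:1]
  P={0,3}:  v_{0} + v_{3} = v_{7} + v_{8}  →  sig = [2:1,1]
  P={1,9}:  v_{1} + v_{9} = v_{2} + v_{7}  →  sig = [2:1,1]
  P={3,4}:  v_{3} + v_{4} = v_{1} + v_{8}  →  sig = [2:1,1]
  P={4,9}:  v_{4} + v_{9} = v_{0} + v_{2}  →  sig = [2:1,1]
  P={5,9}:  v_{5} + v_{9} = v_{0} + v_{7}  →  sig = [2:1,1]
  P={2,3}:  v_{2} + v_{3} = v_{1} + 2·v_{7}  →  sig = [2:1,2]
  P={3,5}:  v_{3} + v_{5} = v_{1} + 2·v_{8}  →  sig = [2:1,2]
  P={4,6}:  v_{4} + v_{6} = 2·v_{1} + v_{8}  →  sig = [2:1,2]
  P={8,9}:  v_{8} + v_{9} = v_{0} + 2·v_{7}  →  sig = [2:1,2]
  P={6,9}:  v_{6} + v_{9} = v_{1} + 3·v_{7}  →  sig = [2:1,3]
  P={2,6}:  v_{2} + v_{6} = 2·v_{1} + 2·v_{7}  →  sig = [2:2,2]
  P={5,6}:  v_{5} + v_{6} = 2·v_{1} + 2·v_{8}  →  sig = [2:2,2]
  P={3,9}:  v_{3} + v_{9} = 3·v_{7}  →  sig = [2:3]
  P={0,2,7}:  v_{0} + v_{2} + v_{7} = v_{9}  →  sig = [3:1]
  P={1,7,8}:  v_{1} + v_{7} + v_{8} = v_{3}  →  sig = [3:1]
  P={6,7,8}:  v_{6} + v_{7} + v_{8} = 2·v_{3}  →  sig = [3:2]

Signatures (|P|; sorted positive RHS coefficients), sorted:
{ [2:] ×3,  [2:1] ×5,  [2:1,1] ×5,  [2:1,2] ×4,  [2:1,3],  [2:2,2] ×2,  [2:3],  [3:1] ×2,  [3:2] }


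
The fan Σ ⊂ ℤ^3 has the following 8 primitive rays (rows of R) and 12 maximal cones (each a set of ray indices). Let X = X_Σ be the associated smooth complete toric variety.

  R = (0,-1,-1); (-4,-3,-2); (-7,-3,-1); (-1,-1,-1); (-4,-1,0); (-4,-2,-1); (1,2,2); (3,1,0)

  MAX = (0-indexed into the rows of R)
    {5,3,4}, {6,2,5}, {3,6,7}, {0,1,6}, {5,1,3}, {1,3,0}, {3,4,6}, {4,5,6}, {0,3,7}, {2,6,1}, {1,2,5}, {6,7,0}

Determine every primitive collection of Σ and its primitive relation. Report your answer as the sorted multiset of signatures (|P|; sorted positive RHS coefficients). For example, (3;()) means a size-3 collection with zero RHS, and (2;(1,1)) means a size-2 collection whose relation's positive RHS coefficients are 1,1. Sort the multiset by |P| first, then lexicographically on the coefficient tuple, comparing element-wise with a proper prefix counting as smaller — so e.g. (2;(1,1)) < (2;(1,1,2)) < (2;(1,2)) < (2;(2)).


Primitive collections (14):

  • {0,4}:  v_{0} + v_{4} = v_{5} ; sig = (2;(1))
  • {0,5}:  v_{0} + v_{5} = v_{1} ; sig = (2;(1))
  • {2,7}:  v_{2} + v_{7} = v_{5} ; sig = (2;(1))
  • {5,7}:  v_{5} + v_{7} = v_{3} ; sig = (2;(1))
  • {1,7}:  v_{1} + v_{7} = v_{0} + v_{3} ; sig = (2;(1,1))
  • {0,2}:  v_{0} + v_{2} = 2·v_{1} + v_{6} ; sig = (2;(1,2))
  • {4,7}:  v_{4} + v_{7} = 2·v_{3} + v_{6} ; sig = (2;(1,2))
  • {2,4}:  v_{2} + v_{4} = 3·v_{5} + v_{6} ; sig = (2;(1,3))
  • {1,4}:  v_{1} + v_{4} = 2·v_{5} ; sig = (2;(2))
  • {2,3}:  v_{2} + v_{3} = 2·v_{5} ; sig = (2;(2))
  • {0,3,6}:  v_{0} + v_{3} + v_{6} = 0 ; sig = (3;())
  • {1,3,6}:  v_{1} + v_{3} + v_{6} = v_{5} ; sig = (3;(1))
  • {1,5,6}:  v_{1} + v_{5} + v_{6} = v_{2} ; sig = (3;(1))
  • {3,5,6}:  v_{3} + v_{5} + v_{6} = v_{4} ; sig = (3;(1))

Hence PRS(X_Σ) =
    |P|=2: 10 collections, coeffs (1), (1), (1), (1), (1,1), (1,2), (1,2), (1,3), (2), (2)
    |P|=3: 4 collections, coeffs (), (1), (1), (1)


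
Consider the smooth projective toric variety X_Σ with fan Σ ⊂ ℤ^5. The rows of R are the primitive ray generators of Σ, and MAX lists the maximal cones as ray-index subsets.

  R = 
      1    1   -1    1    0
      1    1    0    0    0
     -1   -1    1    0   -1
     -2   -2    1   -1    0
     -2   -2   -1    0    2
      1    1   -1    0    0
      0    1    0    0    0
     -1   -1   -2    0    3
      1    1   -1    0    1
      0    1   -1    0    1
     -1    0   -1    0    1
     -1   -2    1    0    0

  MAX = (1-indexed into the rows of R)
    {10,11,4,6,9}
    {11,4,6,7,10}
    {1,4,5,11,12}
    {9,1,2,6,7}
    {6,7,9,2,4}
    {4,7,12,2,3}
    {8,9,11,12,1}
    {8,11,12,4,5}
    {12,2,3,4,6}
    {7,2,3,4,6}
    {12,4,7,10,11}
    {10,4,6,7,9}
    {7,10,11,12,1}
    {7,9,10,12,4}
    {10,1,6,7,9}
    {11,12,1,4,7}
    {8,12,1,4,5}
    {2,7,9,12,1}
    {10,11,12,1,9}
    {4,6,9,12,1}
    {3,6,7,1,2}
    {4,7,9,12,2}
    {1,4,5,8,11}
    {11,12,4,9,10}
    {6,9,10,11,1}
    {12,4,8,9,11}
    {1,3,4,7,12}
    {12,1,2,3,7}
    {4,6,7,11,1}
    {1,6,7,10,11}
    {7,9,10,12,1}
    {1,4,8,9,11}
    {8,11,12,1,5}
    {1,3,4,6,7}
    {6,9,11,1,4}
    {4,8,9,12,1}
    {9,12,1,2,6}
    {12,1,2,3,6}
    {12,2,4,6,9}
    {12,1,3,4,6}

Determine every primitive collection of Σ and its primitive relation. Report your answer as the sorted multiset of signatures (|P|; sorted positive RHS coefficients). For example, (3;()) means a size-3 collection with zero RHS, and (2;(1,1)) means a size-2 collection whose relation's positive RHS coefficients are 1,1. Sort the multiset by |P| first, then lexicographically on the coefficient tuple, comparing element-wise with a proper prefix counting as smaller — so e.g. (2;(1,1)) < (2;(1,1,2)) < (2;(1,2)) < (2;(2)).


Primitive collections (25):

  P = {3,9}:  v_{3} + v_{9} = 0 ; sig = (2;())
  P = {2,11}:  v_{2} + v_{11} = v_{10} ; sig = (2;(1))
  P = {3,8}:  v_{3} + v_{8} = v_{5} ; sig = (2;(1))
  P = {5,9}:  v_{5} + v_{9} = v_{8} ; sig = (2;(1))
  P = {2,10}:  v_{2} + v_{10} = v_{7} + v_{9} ; sig = (2;(1,1))
  P = {2,5}:  v_{2} + v_{5} = v_{9} + v_{11} + v_{12} ; sig = (2;(1,1,1))
  P = {3,10}:  v_{3} + v_{10} = v_{1} + v_{4} + v_{7} ; sig = (2;(1,1,1))
  P = {5,7}:  v_{5} + v_{7} = v_{10} + v_{11} + v_{12} ; sig = (2;(1,1,1))
  P = {3,5}:  v_{3} + v_{5} = v_{1} + v_{4} + v_{11} + v_{12} ; sig = (2;(1,1,1,1))
  P = {7,8}:  v_{7} + v_{8} = v_{9} + v_{10} + v_{11} + v_{12} ; sig = (2;(1,1,1,1))
  P = {2,8}:  v_{2} + v_{8} = 2·v_{9} + v_{11} + v_{12} ; sig = (2;(1,1,2))
  P = {5,10}:  v_{5} + v_{10} = v_{9} + 2·v_{11} + v_{12} ; sig = (2;(1,1,2))
  P = {3,11}:  v_{3} + v_{11} = 2·v_{1} + 2·v_{4} + v_{7} ; sig = (2;(1,2,2))
  P = {8,10}:  v_{8} + v_{10} = 2·v_{9} + 2·v_{11} + v_{12} ; sig = (2;(1,2,2))
  P = {5,6}:  v_{5} + v_{6} = 3·v_{1} + 3·v_{4} + 2·v_{9} ; sig = (2;(2,3,3))
  P = {6,8}:  v_{6} + v_{8} = 3·v_{1} + 3·v_{4} + 3·v_{9} ; sig = (2;(3,3,3))
  P = {1,2,4}:  v_{1} + v_{2} + v_{4} = 0 ; sig = (3;())
  P = {6,7,12}:  v_{6} + v_{7} + v_{12} = 0 ; sig = (3;())
  P = {1,4,10}:  v_{1} + v_{4} + v_{10} = v_{11} ; sig = (3;(1))
  P = {6,10,12}:  v_{6} + v_{10} + v_{12} = v_{1} + v_{4} + v_{9} ; sig = (3;(1,1,1))
  P = {6,11,12}:  v_{6} + v_{11} + v_{12} = 2·v_{1} + 2·v_{4} + v_{9} ; sig = (3;(1,2,2))
  P = {7,9,11}:  v_{7} + v_{9} + v_{11} = 2·v_{10} ; sig = (3;(2))
  P = {1,4,7,9}:  v_{1} + v_{4} + v_{7} + v_{9} = v_{10} ; sig = (4;(1))
  P = {1,4,9,11,12}:  v_{1} + v_{4} + v_{9} + v_{11} + v_{12} = v_{5} ; sig = (5;(1))
  P = {1,4,8,11,12}:  v_{1} + v_{4} + v_{8} + v_{11} + v_{12} = 2·v_{5} ; sig = (5;(2))

so the primitive-relation signature multiset is
    (2;())
    (2;(1))
    (2;(1))
    (2;(1))
    (2;(1,1))
    (2;(1,1,1))
    (2;(1,1,1))
    (2;(1,1,1))
    (2;(1,1,1,1))
    (2;(1,1,1,1))
    (2;(1,1,2))
    (2;(1,1,2))
    (2;(1,2,2))
    (2;(1,2,2))
    (2;(2,3,3))
    (2;(3,3,3))
    (3;())
    (3;())
    (3;(1))
    (3;(1,1,1))
    (3;(1,2,2))
    (3;(2))
    (4;(1))
    (5;(1))
    (5;(2))


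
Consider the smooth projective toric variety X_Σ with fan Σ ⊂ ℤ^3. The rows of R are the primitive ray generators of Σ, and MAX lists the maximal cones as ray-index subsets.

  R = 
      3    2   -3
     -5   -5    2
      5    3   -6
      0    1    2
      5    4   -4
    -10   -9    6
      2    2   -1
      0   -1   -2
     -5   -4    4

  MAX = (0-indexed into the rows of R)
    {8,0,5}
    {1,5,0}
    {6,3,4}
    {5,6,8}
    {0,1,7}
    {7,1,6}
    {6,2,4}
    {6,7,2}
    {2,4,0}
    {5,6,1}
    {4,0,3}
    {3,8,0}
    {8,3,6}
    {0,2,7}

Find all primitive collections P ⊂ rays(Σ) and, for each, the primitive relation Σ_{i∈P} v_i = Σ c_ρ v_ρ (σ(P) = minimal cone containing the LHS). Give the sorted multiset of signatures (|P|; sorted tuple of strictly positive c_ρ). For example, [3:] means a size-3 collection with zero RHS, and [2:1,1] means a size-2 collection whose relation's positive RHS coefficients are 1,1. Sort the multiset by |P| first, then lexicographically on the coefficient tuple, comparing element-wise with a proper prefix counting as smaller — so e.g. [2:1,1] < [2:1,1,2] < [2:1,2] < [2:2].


Primitive collections (15):

  P={3,7}:  v_{3} + v_{7} = 0  ⟹  sig = [2:]
  P={4,8}:  v_{4} + v_{8} = 0  ⟹  sig = [2:]
  P={0,6}:  v_{0} + v_{6} = v_{4}  ⟹  sig = [2:1]
  P={1,3}:  v_{1} + v_{3} = v_{8}  ⟹  sig = [2:1]
  P={1,4}:  v_{1} + v_{4} = v_{7}  ⟹  sig = [2:1]
  P={1,8}:  v_{1} + v_{8} = v_{5}  ⟹  sig = [2:1]
  P={2,3}:  v_{2} + v_{3} = v_{4}  ⟹  sig = [2:1]
  P={2,8}:  v_{2} + v_{8} = v_{7}  ⟹  sig = [2:1]
  P={4,5}:  v_{4} + v_{5} = v_{1}  ⟹  sig = [2:1]
  P={4,7}:  v_{4} + v_{7} = v_{2}  ⟹  sig = [2:1]
  P={7,8}:  v_{7} + v_{8} = v_{1}  ⟹  sig = [2:1]
  P={2,5}:  v_{2} + v_{5} = v_{1} + v_{7}  ⟹  sig = [2:1,1]
  P={1,2}:  v_{1} + v_{2} = 2·v_{7}  ⟹  sig = [2:2]
  P={3,5}:  v_{3} + v_{5} = 2·v_{8}  ⟹  sig = [2:2]
  P={5,7}:  v_{5} + v_{7} = 2·v_{1}  ⟹  sig = [2:2]

Sorted signature multiset PRS(X):
[[2:], [2:], [2:1], [2:1], [2:1], [2:1], [2:1], [2:1], [2:1], [2:1], [2:1], [2:1,1], [2:2], [2:2], [2:2]]


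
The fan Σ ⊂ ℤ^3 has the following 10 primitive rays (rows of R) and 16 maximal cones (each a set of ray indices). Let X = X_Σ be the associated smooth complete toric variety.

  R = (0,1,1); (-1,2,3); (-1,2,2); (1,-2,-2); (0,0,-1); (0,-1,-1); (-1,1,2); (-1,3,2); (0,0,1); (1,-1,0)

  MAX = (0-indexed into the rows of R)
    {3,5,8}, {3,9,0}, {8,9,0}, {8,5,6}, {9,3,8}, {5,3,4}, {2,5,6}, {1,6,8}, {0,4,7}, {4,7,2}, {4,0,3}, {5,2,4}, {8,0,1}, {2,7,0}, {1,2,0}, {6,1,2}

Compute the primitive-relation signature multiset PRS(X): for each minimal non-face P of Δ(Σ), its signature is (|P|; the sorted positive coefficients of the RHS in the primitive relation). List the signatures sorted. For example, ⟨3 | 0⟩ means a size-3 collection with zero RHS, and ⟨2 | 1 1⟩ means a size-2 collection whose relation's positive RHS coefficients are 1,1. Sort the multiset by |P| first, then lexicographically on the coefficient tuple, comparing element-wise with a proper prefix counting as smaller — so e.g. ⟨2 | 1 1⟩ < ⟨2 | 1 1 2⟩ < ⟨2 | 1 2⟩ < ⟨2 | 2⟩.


Δ(Σ) — 10 vertices, 23 min non-faces:

  P = {0,5}:  v_{0} + v_{5} = 0  ⟹  sig = ⟨2 | 0⟩
  P = {2,3}:  v_{2} + v_{3} = 0  ⟹  sig = ⟨2 | 0⟩
  P = {4,8}:  v_{4} + v_{8} = 0  ⟹  sig = ⟨2 | 0⟩
  P = {0,6}:  v_{0} + v_{6} = v_{1}  ⟹  sig = ⟨2 | 1⟩
  P = {1,3}:  v_{1} + v_{3} = v_{8}  ⟹  sig = ⟨2 | 1⟩
  P = {1,4}:  v_{1} + v_{4} = v_{2}  ⟹  sig = ⟨2 | 1⟩
  P = {1,5}:  v_{1} + v_{5} = v_{6}  ⟹  sig = ⟨2 | 1⟩
  P = {2,8}:  v_{2} + v_{8} = v_{1}  ⟹  sig = ⟨2 | 1⟩
  P = {2,9}:  v_{2} + v_{9} = v_{0} + v_{8}  ⟹  sig = ⟨2 | 1 1⟩
  P = {3,6}:  v_{3} + v_{6} = v_{5} + v_{8}  ⟹  sig = ⟨2 | 1 1⟩
  P = {3,7}:  v_{3} + v_{7} = v_{0} + v_{4}  ⟹  sig = ⟨2 | 1 1⟩
  P = {4,6}:  v_{4} + v_{6} = v_{2} + v_{5}  ⟹  sig = ⟨2 | 1 1⟩
  P = {4,9}:  v_{4} + v_{9} = v_{0} + v_{3}  ⟹  sig = ⟨2 | 1 1⟩
  P = {5,7}:  v_{5} + v_{7} = v_{2} + v_{4}  ⟹  sig = ⟨2 | 1 1⟩
  P = {5,9}:  v_{5} + v_{9} = v_{3} + v_{8}  ⟹  sig = ⟨2 | 1 1⟩
  P = {7,8}:  v_{7} + v_{8} = v_{0} + v_{2}  ⟹  sig = ⟨2 | 1 1⟩
  P = {1,7}:  v_{1} + v_{7} = v_{0} + 2·v_{2}  ⟹  sig = ⟨2 | 1 2⟩
  P = {1,9}:  v_{1} + v_{9} = v_{0} + 2·v_{8}  ⟹  sig = ⟨2 | 1 2⟩
  P = {6,7}:  v_{6} + v_{7} = 2·v_{2}  ⟹  sig = ⟨2 | 2⟩
  P = {6,9}:  v_{6} + v_{9} = 2·v_{8}  ⟹  sig = ⟨2 | 2⟩
  P = {7,9}:  v_{7} + v_{9} = 2·v_{0}  ⟹  sig = ⟨2 | 2⟩
  P = {0,2,4}:  v_{0} + v_{2} + v_{4} = v_{7}  ⟹  sig = ⟨3 | 1⟩
  P = {0,3,8}:  v_{0} + v_{3} + v_{8} = v_{9}  ⟹  sig = ⟨3 | 1⟩

Hence PRS(X_Σ) =
[⟨2 | 0⟩, ⟨2 | 0⟩, ⟨2 | 0⟩, ⟨2 | 1⟩, ⟨2 | 1⟩, ⟨2 | 1⟩, ⟨2 | 1⟩, ⟨2 | 1⟩, ⟨2 | 1 1⟩, ⟨2 | 1 1⟩, ⟨2 | 1 1⟩, ⟨2 | 1 1⟩, ⟨2 | 1 1⟩, ⟨2 | 1 1⟩, ⟨2 | 1 1⟩, ⟨2 | 1 1⟩, ⟨2 | 1 2⟩, ⟨2 | 1 2⟩, ⟨2 | 2⟩, ⟨2 | 2⟩, ⟨2 | 2⟩, ⟨3 | 1⟩, ⟨3 | 1⟩]


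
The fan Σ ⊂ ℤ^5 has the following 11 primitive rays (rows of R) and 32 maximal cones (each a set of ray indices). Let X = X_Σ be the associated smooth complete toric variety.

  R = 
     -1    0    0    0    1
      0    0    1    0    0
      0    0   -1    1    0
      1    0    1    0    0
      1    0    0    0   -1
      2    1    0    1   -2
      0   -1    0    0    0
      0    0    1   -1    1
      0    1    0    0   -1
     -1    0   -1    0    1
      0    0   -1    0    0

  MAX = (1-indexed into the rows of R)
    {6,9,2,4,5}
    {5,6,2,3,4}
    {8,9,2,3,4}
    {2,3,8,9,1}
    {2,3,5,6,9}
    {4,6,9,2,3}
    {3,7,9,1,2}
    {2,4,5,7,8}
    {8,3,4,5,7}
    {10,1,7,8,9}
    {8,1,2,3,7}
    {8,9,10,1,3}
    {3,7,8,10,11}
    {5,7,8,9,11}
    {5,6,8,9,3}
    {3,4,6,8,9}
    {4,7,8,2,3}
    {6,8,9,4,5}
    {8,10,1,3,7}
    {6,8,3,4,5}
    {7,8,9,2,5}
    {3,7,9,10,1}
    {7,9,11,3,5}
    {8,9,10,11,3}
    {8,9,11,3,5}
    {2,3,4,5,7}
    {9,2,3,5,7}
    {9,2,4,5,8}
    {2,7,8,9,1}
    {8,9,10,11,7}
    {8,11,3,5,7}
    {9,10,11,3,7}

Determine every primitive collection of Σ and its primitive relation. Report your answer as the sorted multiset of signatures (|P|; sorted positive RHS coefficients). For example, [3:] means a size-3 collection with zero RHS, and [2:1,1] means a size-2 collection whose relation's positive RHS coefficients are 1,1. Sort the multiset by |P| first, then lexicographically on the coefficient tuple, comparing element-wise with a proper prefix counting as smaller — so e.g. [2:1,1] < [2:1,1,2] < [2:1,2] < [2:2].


Primitive collections (17):

  • {1,5}:  v_{1} + v_{5} = 0  so sig = [2:]
  • {2,11}:  v_{2} + v_{11} = 0  so sig = [2:]
  • {1,11}:  v_{1} + v_{11} = v_{10}  so sig = [2:1]
  • {2,10}:  v_{2} + v_{10} = v_{1}  so sig = [2:1]
  • {5,10}:  v_{5} + v_{10} = v_{11}  so sig = [2:1]
  • {4,10}:  v_{4} + v_{10} = v_{3} + v_{8}  so sig = [2:1,1]
  • {1,4}:  v_{1} + v_{4} = v_{2} + v_{3} + v_{8}  so sig = [2:1,1,1]
  • {1,6}:  v_{1} + v_{6} = v_{3} + v_{4} + v_{9}  so sig = [2:1,1,1]
  • {4,11}:  v_{4} + v_{11} = v_{3} + v_{5} + v_{8}  so sig = [2:1,1,1]
  • {6,10}:  v_{6} + v_{10} = 2·v_{3} + v_{5} + v_{8} + v_{9}  so sig = [2:1,1,1,2]
  • {6,7}:  v_{6} + v_{7} = v_{2} + v_{3} + 2·v_{5}  so sig = [2:1,1,2]
  • {6,11}:  v_{6} + v_{11} = 2·v_{3} + 2·v_{5} + v_{8} + v_{9}  so sig = [2:1,1,2,2]
  • {4,7,9}:  v_{4} + v_{7} + v_{9} = v_{2} + v_{5}  so sig = [3:1,1]
  • {2,6,8}:  v_{2} + v_{6} + v_{8} = 2·v_{4} + v_{9}  so sig = [3:1,2]
  • {3,7,8,9}:  v_{3} + v_{7} + v_{8} + v_{9} = 0  so sig = [4:]
  • {2,3,5,8}:  v_{2} + v_{3} + v_{5} + v_{8} = v_{4}  so sig = [4:1]
  • {3,4,5,9}:  v_{3} + v_{4} + v_{5} + v_{9} = v_{6}  so sig = [4:1]

Hence PRS(X_Σ) =
    [2:]
    [2:]
    [2:1]
    [2:1]
    [2:1]
    [2:1,1]
    [2:1,1,1]
    [2:1,1,1]
    [2:1,1,1]
    [2:1,1,1,2]
    [2:1,1,2]
    [2:1,1,2,2]
    [3:1,1]
    [3:1,2]
    [4:]
    [4:1]
    [4:1]


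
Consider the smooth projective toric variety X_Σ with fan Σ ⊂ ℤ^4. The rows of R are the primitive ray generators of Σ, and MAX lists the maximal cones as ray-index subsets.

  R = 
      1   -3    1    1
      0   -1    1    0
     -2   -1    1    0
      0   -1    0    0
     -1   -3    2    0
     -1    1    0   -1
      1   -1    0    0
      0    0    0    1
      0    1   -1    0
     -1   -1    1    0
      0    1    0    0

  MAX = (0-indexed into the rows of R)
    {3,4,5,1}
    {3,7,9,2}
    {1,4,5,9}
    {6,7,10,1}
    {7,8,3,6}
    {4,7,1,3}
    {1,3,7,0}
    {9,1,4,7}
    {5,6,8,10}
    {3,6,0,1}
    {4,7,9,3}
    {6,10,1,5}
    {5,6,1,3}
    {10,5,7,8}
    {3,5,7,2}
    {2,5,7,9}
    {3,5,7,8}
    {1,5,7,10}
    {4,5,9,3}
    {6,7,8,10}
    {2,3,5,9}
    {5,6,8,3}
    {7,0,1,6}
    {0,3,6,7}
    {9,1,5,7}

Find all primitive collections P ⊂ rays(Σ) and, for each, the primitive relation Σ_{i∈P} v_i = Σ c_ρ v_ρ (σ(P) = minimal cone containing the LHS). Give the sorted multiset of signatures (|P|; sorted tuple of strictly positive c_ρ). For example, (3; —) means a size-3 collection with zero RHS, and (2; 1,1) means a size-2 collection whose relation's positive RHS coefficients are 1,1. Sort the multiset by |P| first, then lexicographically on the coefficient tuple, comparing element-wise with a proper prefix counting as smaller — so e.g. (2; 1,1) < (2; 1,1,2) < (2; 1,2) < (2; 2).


The 25 primitive collections of Σ (r=11, n=4):

  P={1,8}:  v_{1} + v_{8} = 0  ⟹  sig = (2; —)
  P={3,10}:  v_{3} + v_{10} = 0  ⟹  sig = (2; —)
  P={0,5}:  v_{0} + v_{5} = v_{1} + v_{3}  ⟹  sig = (2; 1,1)
  P={2,6}:  v_{2} + v_{6} = v_{3} + v_{9}  ⟹  sig = (2; 1,1)
  P={4,8}:  v_{4} + v_{8} = v_{3} + v_{9}  ⟹  sig = (2; 1,1)
  P={4,10}:  v_{4} + v_{10} = v_{1} + v_{9}  ⟹  sig = (2; 1,1)
  P={6,9}:  v_{6} + v_{9} = v_{1} + v_{3}  ⟹  sig = (2; 1,1)
  P={0,2}:  v_{0} + v_{2} = v_{3} + v_{4} + v_{7}  ⟹  sig = (2; 1,1,1)
  P={0,8}:  v_{0} + v_{8} = v_{3} + v_{6} + v_{7}  ⟹  sig = (2; 1,1,1)
  P={0,10}:  v_{0} + v_{10} = v_{1} + v_{6} + v_{7}  ⟹  sig = (2; 1,1,1)
  P={2,10}:  v_{2} + v_{10} = v_{5} + v_{7} + v_{9}  ⟹  sig = (2; 1,1,1)
  P={8,9}:  v_{8} + v_{9} = v_{3} + v_{5} + v_{7}  ⟹  sig = (2; 1,1,1)
  P={9,10}:  v_{9} + v_{10} = v_{1} + v_{5} + v_{7}  ⟹  sig = (2; 1,1,1)
  P={0,9}:  v_{0} + v_{9} = 2·v_{1} + 2·v_{3} + v_{7}  ⟹  sig = (2; 1,2,2)
  P={2,4}:  v_{2} + v_{4} = v_{3} + 3·v_{9}  ⟹  sig = (2; 1,3)
  P={0,4}:  v_{0} + v_{4} = 3·v_{1} + 3·v_{3} + v_{7}  ⟹  sig = (2; 1,3,3)
  P={1,2}:  v_{1} + v_{2} = 2·v_{9}  ⟹  sig = (2; 2)
  P={4,6}:  v_{4} + v_{6} = 2·v_{1} + 2·v_{3}  ⟹  sig = (2; 2,2)
  P={2,8}:  v_{2} + v_{8} = 2·v_{3} + 2·v_{5} + 2·v_{7}  ⟹  sig = (2; 2,2,2)
  P={5,6,7}:  v_{5} + v_{6} + v_{7} = 0  ⟹  sig = (3; —)
  P={1,3,9}:  v_{1} + v_{3} + v_{9} = v_{4}  ⟹  sig = (3; 1)
  P={4,5,7}:  v_{4} + v_{5} + v_{7} = 2·v_{9}  ⟹  sig = (3; 2)
  P={1,3,5,7}:  v_{1} + v_{3} + v_{5} + v_{7} = v_{9}  ⟹  sig = (4; 1)
  P={1,3,6,7}:  v_{1} + v_{3} + v_{6} + v_{7} = v_{0}  ⟹  sig = (4; 1)
  P={3,5,7,9}:  v_{3} + v_{5} + v_{7} + v_{9} = v_{2}  ⟹  sig = (4; 1)

so the primitive-relation signature multiset is
    (2; —)
    (2; —)
    (2; 1,1)
    (2; 1,1)
    (2; 1,1)
    (2; 1,1)
    (2; 1,1)
    (2; 1,1,1)
    (2; 1,1,1)
    (2; 1,1,1)
    (2; 1,1,1)
    (2; 1,1,1)
    (2; 1,1,1)
    (2; 1,2,2)
    (2; 1,3)
    (2; 1,3,3)
    (2; 2)
    (2; 2,2)
    (2; 2,2,2)
    (3; —)
    (3; 1)
    (3; 2)
    (4; 1)
    (4; 1)
    (4; 1)
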